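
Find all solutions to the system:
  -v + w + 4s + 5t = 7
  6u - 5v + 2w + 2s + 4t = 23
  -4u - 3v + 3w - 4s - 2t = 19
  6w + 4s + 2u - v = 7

infinitely many solutions

Row-reduce:
Swap R1 and R2.
R1 ← R1 / (6).
R3 ← R3 + 4·R1.
R4 ← R4 − 2·R1.
R2 ← R2 / (-1).
R1 ← R1 + 5/6·R2.
R3 ← R3 + 19/3·R2.
R4 ← R4 − 2/3·R2.
R3 ← R3 / (-2).
R1 ← R1 + 1/2·R3.
R2 ← R2 + 1·R3.
R4 ← R4 − 6·R3.
R4 ← R4 / (-78).
R1 ← R1 − 4·R4.
R2 ← R2 − 10·R4.
R3 ← R3 − 14·R4.
Rank is 4 with 5 unknowns, leaving t free.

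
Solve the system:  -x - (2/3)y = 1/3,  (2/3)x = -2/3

From equation 1: x = -1/3 − 2/3·y.
Substitute into equation 2 and solve: y = 1.
Then x = -1.

x = -1, y = 1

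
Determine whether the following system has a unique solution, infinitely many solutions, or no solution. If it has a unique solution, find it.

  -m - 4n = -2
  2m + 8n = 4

Row-reduce:
R1 ← R1 / (-1).
R2 ← R2 − 2·R1.
Rank is 1 with 2 unknowns, leaving n free.

infinitely many solutions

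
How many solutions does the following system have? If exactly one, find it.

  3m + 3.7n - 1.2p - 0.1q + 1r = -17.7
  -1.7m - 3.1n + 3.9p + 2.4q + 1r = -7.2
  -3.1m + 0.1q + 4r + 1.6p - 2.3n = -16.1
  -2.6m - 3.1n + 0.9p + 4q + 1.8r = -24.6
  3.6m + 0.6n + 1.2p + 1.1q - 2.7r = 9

Row-reduce the augmented matrix:
R1 ← R1 / (3).
R2 ← R2 + 17/10·R1.
R3 ← R3 + 31/10·R1.
R4 ← R4 + 13/5·R1.
R5 ← R5 − 18/5·R1.
R2 ← R2 / (-301/300).
R1 ← R1 − 37/30·R2.
R3 ← R3 − 457/300·R2.
R4 ← R4 − 8/75·R2.
R5 ← R5 + 96/25·R2.
R3 ← R3 / (2257/430).
R1 ← R1 − 153/43·R3.
R2 ← R2 + 138/43·R3.
R4 ← R4 − 87/430·R3.
R5 ← R5 + 2082/215·R3.
R4 ← R4 / (63598/15799).
R1 ← R1 − 6914/15799·R4.
R2 ← R2 + 2563/15799·R4.
R3 ← R3 − 10699/15799·R4.
R5 ← R5 + 5375/4514·R4.
R5 ← R5 / (2882309/635980).
R1 ← R1 + 483713/158995·R5.
R2 ← R2 − 977217/317990·R5.
R3 ← R3 − 312759/317990·R5.
R4 ← R4 − 201241/317990·R5.
Reading off the reduced rows gives m = 0, n = -3, p = 1, q = -6, r = -6.

m = 0, n = -3, p = 1, q = -6, r = -6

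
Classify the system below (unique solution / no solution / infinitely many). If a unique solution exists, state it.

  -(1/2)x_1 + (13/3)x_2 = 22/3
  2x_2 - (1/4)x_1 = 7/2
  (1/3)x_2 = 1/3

Row-reduce the augmented matrix:
R1 ← R1 / (-1/2).
R2 ← R2 + 1/4·R1.
R2 ← R2 / (-1/6).
R1 ← R1 + 26/3·R2.
R3 ← R3 − 1/3·R2.
R3 reduces to 0 = 0, so the extra equation is consistent.
Reading off the reduced rows gives x_1 = -6, x_2 = 1.

x_1 = -6, x_2 = 1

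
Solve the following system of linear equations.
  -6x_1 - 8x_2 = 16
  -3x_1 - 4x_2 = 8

infinitely many solutions

Row-reduce:
R1 ← R1 / (-6).
R2 ← R2 + 3·R1.
Rank is 1 with 2 unknowns, leaving x_2 free.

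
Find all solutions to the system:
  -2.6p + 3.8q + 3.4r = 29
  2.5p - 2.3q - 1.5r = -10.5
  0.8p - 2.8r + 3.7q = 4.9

Row-reduce the augmented matrix:
R1 ← R1 / (-13/5).
R2 ← R2 − 5/2·R1.
R3 ← R3 − 4/5·R1.
R2 ← R2 / (88/65).
R1 ← R1 + 19/13·R2.
R3 ← R3 − 633/130·R2.
R3 ← R3 / (-7143/880).
R1 ← R1 − 53/88·R3.
R2 ← R2 − 115/88·R3.
Reading off the reduced rows gives p = 4, q = 5, r = 6.

p = 4, q = 5, r = 6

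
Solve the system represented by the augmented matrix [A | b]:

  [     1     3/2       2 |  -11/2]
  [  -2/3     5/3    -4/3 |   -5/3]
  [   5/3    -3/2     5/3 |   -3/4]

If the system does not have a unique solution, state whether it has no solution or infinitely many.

Row-reduce the augmented matrix:
R2 ← R2 + 2/3·R1.
R3 ← R3 − 5/3·R1.
R2 ← R2 / (8/3).
R1 ← R1 − 3/2·R2.
R3 ← R3 + 4·R2.
R3 ← R3 / (-5/3).
R1 ← R1 − 2·R3.
Reading off the reduced rows gives x_1 = -2, x_2 = -2, x_3 = -1/4.

x_1 = -2, x_2 = -2, x_3 = -1/4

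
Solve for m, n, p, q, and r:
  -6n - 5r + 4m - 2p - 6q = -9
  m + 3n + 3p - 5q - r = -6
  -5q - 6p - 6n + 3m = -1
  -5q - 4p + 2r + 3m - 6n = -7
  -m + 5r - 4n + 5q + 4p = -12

m = -6, n = 0, p = -2, q = -1, r = -1

Row-reduce the augmented matrix:
R1 ← R1 / (4).
R2 ← R2 − 1·R1.
R3 ← R3 − 3·R1.
R4 ← R4 − 3·R1.
R5 ← R5 + 1·R1.
R2 ← R2 / (9/2).
R1 ← R1 + 3/2·R2.
R3 ← R3 + 3/2·R2.
R4 ← R4 + 3/2·R2.
R5 ← R5 + 11/2·R2.
R3 ← R3 / (-10/3).
R1 ← R1 − 2/3·R3.
R2 ← R2 − 7/9·R3.
R4 ← R4 + 4/3·R3.
R5 ← R5 − 70/9·R3.
R4 ← R4 / (-1).
R1 ← R1 + 3·R4.
R2 ← R2 + 7/6·R4.
R3 ← R3 − 1/2·R4.
R5 ← R5 + 14/3·R4.
R5 ← R5 / (-106/15).
R1 ← R1 + 133/10·R5.
R2 ← R2 + 61/15·R5.
R3 ← R3 − 1·R5.
R4 ← R4 + 43/10·R5.
Reading off the reduced rows gives m = -6, n = 0, p = -2, q = -1, r = -1.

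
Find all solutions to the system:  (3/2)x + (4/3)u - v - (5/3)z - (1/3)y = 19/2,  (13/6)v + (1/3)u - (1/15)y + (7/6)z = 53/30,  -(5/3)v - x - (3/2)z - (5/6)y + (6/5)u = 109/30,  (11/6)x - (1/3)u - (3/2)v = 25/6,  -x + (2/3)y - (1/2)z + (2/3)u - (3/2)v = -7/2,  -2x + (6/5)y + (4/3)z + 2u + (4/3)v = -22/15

Row-reduce:
R1 ← R1 / (3/2).
R3 ← R3 + 1·R1.
R4 ← R4 − 11/6·R1.
R5 ← R5 + 1·R1.
R6 ← R6 + 2·R1.
R2 ← R2 / (-1/15).
R1 ← R1 + 2/9·R2.
R3 ← R3 + 19/18·R2.
R4 ← R4 − 11/27·R2.
R5 ← R5 − 4/9·R2.
R6 ← R6 − 34/45·R2.
R3 ← R3 / (-253/12).
R1 ← R1 + 5·R3.
R2 ← R2 + 35/2·R3.
R4 ← R4 − 55/6·R3.
R5 ← R5 − 37/6·R3.
R6 ← R6 − 37/3·R3.
R4 ← R4 / (-815/621).
R1 ← R1 − 1216/2277·R4.
R2 ← R2 + 1786/759·R4.
R3 ← R3 − 574/3795·R4.
R5 ← R5 − 3599/1265·R4.
R6 ← R6 − 7198/1265·R4.
R5 ← R5 / (-87331/17930).
R1 ← R1 + 730/1793·R5.
R2 ← R2 − 5794/1793·R5.
R3 ← R3 − 12514/8965·R5.
R4 ← R4 − 737/326·R5.
R6 ← R6 + 87331/8965·R5.
Row 6 reduces to 0 = 2, a contradiction. The system is inconsistent.

no solution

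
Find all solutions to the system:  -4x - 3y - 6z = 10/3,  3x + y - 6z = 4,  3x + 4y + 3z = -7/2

x = 2/3, y = -1, z = -1/2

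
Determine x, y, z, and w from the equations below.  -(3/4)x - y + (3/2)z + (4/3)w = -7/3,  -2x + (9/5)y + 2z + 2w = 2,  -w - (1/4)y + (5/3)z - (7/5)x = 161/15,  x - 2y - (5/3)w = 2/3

x = -6, y = 0, z = -1, w = -4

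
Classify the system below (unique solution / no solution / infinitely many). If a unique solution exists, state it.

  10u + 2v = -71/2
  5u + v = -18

Row-reduce:
R1 ← R1 / (10).
R2 ← R2 − 5·R1.
Row 2 reduces to 0 = -1/4, a contradiction. The system is inconsistent.

no solution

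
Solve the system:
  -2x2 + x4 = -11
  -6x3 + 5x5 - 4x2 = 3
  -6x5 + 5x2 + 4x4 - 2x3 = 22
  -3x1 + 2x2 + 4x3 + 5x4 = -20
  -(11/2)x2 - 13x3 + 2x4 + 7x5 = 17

infinitely many solutions

Row-reduce:
Swap R1 and R4.
R1 ← R1 / (-3).
R2 ← R2 / (-4).
R1 ← R1 + 2/3·R2.
R3 ← R3 − 5·R2.
R4 ← R4 + 2·R2.
R5 ← R5 + 11/2·R2.
R3 ← R3 / (-19/2).
R1 ← R1 + 1/3·R3.
R2 ← R2 − 3/2·R3.
R4 ← R4 − 3·R3.
R5 ← R5 + 19/4·R3.
R4 ← R4 / (43/19).
R1 ← R1 + 103/57·R4.
R2 ← R2 − 12/19·R4.
R3 ← R3 + 8/19·R4.
Rank is 4 with 5 unknowns, leaving x5 free.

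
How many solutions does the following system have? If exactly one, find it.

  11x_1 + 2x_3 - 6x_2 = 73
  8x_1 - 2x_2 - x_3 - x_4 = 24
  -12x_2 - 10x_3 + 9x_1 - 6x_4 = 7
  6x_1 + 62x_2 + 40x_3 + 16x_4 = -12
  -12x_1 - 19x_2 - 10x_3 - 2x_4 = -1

x_1 = 3, x_2 = -5, x_3 = 5, x_4 = 5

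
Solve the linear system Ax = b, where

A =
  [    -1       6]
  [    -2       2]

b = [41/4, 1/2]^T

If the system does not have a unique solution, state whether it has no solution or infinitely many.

x_1 = 7/4, x_2 = 2

From equation 1: x_1 = -41/4 + 6·x_2.
Substitute into equation 2 and solve: x_2 = 2.
Then x_1 = 7/4.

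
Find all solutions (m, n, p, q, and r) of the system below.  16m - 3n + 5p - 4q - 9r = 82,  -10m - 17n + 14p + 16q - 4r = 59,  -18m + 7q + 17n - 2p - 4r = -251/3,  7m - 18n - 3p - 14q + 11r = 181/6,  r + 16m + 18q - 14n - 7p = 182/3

m = 5/2, n = -8/3, p = 2, q = 0, r = -8/3

Row-reduce the augmented matrix:
R1 ← R1 / (16).
R2 ← R2 + 10·R1.
R3 ← R3 + 18·R1.
R4 ← R4 − 7·R1.
R5 ← R5 − 16·R1.
R2 ← R2 / (-151/8).
R1 ← R1 + 3/16·R2.
R3 ← R3 − 109/8·R2.
R4 ← R4 + 267/16·R2.
R5 ← R5 + 11·R2.
R3 ← R3 / (2414/151).
R1 ← R1 − 43/302·R3.
R2 ← R2 + 137/151·R3.
R4 ← R4 + 6139/302·R3.
R5 ← R5 + 3319/151·R3.
R4 ← R4 / (-41595/4828).
R1 ← R1 + 2381/4828·R4.
R2 ← R2 + 49/2414·R4.
R3 ← R3 − 1849/2414·R4.
R5 ← R5 − 74757/2414·R4.
R5 ← R5 / (-352144/13865).
R1 ← R1 + 1214/13865·R5.
R2 ← R2 + 9402/13865·R5.
R3 ← R3 + 22403/13865·R5.
R4 ← R4 − 5388/13865·R5.
Reading off the reduced rows gives m = 5/2, n = -8/3, p = 2, q = 0, r = -8/3.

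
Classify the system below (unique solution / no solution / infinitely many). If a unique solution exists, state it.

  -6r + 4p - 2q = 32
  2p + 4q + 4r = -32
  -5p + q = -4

Row-reduce the augmented matrix:
R1 ← R1 / (4).
R2 ← R2 − 2·R1.
R3 ← R3 + 5·R1.
R2 ← R2 / (5).
R1 ← R1 + 1/2·R2.
R3 ← R3 + 3/2·R2.
R3 ← R3 / (-27/5).
R1 ← R1 + 4/5·R3.
R2 ← R2 − 7/5·R3.
Reading off the reduced rows gives p = 0, q = -4, r = -4.

p = 0, q = -4, r = -4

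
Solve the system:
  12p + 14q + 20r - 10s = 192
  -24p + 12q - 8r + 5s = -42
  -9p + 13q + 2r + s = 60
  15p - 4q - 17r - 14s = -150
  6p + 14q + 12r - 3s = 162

Row-reduce the augmented matrix:
R1 ← R1 / (12).
R2 ← R2 + 24·R1.
R3 ← R3 + 9·R1.
R4 ← R4 − 15·R1.
R5 ← R5 − 6·R1.
R2 ← R2 / (40).
R1 ← R1 − 7/6·R2.
R3 ← R3 − 47/2·R2.
R4 ← R4 + 43/2·R2.
R5 ← R5 − 7·R2.
R3 ← R3 / (-9/5).
R1 ← R1 − 11/15·R3.
R2 ← R2 − 4/5·R3.
R4 ← R4 + 124/5·R3.
R5 ← R5 + 18/5·R3.
R4 ← R4 / (-5965/144).
R1 ← R1 − 59/108·R4.
R2 ← R2 − 47/72·R4.
R3 ← R3 + 185/144·R4.
R5 reduces to 0 = 0, so the extra equation is consistent.
Reading off the reduced rows gives p = 4, q = 6, r = 6, s = 6.

p = 4, q = 6, r = 6, s = 6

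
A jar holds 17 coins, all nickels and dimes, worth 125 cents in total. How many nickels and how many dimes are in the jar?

nickels: 9, dimes: 8

Let n = nickels, d = dimes.
  n + d = 17
  5n + 10d = 125
From equation 1: n = 17 − d.
Substitute into equation 2 and solve: d = 8.
Then n = 9.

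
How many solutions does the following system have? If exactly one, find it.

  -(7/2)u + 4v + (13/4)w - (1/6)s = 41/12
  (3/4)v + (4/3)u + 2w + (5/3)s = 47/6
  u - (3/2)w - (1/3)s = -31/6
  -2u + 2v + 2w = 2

Row-reduce:
R1 ← R1 / (-7/2).
R2 ← R2 − 4/3·R1.
R3 ← R3 − 1·R1.
R4 ← R4 + 2·R1.
R2 ← R2 / (191/84).
R1 ← R1 + 8/7·R2.
R3 ← R3 − 8/7·R2.
R4 ← R4 + 2/7·R2.
R3 ← R3 / (-420/191).
R1 ← R1 − 267/382·R3.
R2 ← R2 − 272/191·R3.
R4 ← R4 − 105/191·R3.
Row 4 reduces to 0 = -1, a contradiction. The system is inconsistent.

no solution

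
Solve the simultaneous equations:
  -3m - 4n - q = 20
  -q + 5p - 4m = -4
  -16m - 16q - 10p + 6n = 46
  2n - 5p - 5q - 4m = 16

Row-reduce:
R1 ← R1 / (-3).
R2 ← R2 + 4·R1.
R3 ← R3 + 16·R1.
R4 ← R4 + 4·R1.
R2 ← R2 / (16/3).
R1 ← R1 − 4/3·R2.
R3 ← R3 − 82/3·R2.
R4 ← R4 − 22/3·R2.
R3 ← R3 / (-285/8).
R1 ← R1 + 5/4·R3.
R2 ← R2 − 15/16·R3.
R4 ← R4 + 95/8·R3.
Row 4 reduces to 0 = -2/3, a contradiction. The system is inconsistent.

no solution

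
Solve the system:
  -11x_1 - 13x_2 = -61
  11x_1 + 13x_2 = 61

infinitely many solutions

Row-reduce:
R1 ← R1 / (-11).
R2 ← R2 − 11·R1.
Rank is 1 with 2 unknowns, leaving x_2 free.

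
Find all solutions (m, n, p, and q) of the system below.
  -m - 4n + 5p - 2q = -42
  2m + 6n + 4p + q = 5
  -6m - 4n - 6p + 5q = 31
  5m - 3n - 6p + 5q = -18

m = -5, n = 6, p = -5, q = -1

Row-reduce the augmented matrix:
R1 ← R1 / (-1).
R2 ← R2 − 2·R1.
R3 ← R3 + 6·R1.
R4 ← R4 − 5·R1.
R2 ← R2 / (-2).
R1 ← R1 − 4·R2.
R3 ← R3 − 20·R2.
R4 ← R4 + 23·R2.
R3 ← R3 / (104).
R1 ← R1 − 23·R3.
R2 ← R2 + 7·R3.
R4 ← R4 + 142·R3.
R4 ← R4 / (47/4).
R1 ← R1 + 9/8·R4.
R2 ← R2 − 5/8·R4.
R3 ← R3 + 1/8·R4.
Reading off the reduced rows gives m = -5, n = 6, p = -5, q = -1.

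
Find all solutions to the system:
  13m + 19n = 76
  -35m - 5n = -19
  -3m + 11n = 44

no solution

Row-reduce:
R1 ← R1 / (13).
R2 ← R2 + 35·R1.
R3 ← R3 + 3·R1.
R2 ← R2 / (600/13).
R1 ← R1 − 19/13·R2.
R3 ← R3 − 200/13·R2.
Row 3 reduces to 0 = -1/3, a contradiction. The system is inconsistent.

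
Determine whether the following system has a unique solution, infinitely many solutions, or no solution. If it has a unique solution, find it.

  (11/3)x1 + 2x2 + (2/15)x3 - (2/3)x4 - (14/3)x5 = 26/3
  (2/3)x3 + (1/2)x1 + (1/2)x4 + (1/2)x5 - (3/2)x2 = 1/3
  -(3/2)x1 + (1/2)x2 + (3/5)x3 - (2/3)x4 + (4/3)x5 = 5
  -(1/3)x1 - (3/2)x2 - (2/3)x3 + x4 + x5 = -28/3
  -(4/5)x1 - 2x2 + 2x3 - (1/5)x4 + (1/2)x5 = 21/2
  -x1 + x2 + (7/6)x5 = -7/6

x1 = 0, x2 = 0, x3 = 5, x4 = -5, x5 = -1

Row-reduce the augmented matrix:
R1 ← R1 / (11/3).
R2 ← R2 − 1/2·R1.
R3 ← R3 + 3/2·R1.
R4 ← R4 + 1/3·R1.
R5 ← R5 + 4/5·R1.
R6 ← R6 + 1·R1.
R2 ← R2 / (-39/22).
R1 ← R1 − 6/11·R2.
R3 ← R3 − 29/22·R2.
R4 ← R4 + 29/22·R2.
R5 ← R5 + 86/55·R2.
R6 ← R6 − 17/11·R2.
R3 ← R3 / (133/117).
R1 ← R1 − 46/195·R3.
R2 ← R2 + 214/585·R3.
R4 ← R4 + 133/117·R3.
R5 ← R5 − 4262/2925·R3.
R6 ← R6 − 352/585·R3.
Swap R4 and R5.
R4 ← R4 / (-2252/9975).
R1 ← R1 − 69/665·R4.
R2 ← R2 + 986/1995·R4.
R3 ← R3 + 117/266·R4.
R6 ← R6 − 1193/1995·R4.
Swap R5 and R6.
R5 ← R5 / (-56743/13512).
R1 ← R1 + 8271/4504·R5.
R2 ← R2 − 7949/2252·R5.
R3 ← R3 − 34875/9008·R5.
R4 ← R4 − 37219/4504·R5.
R6 reduces to 0 = 0, so the extra equation is consistent.
Reading off the reduced rows gives x1 = 0, x2 = 0, x3 = 5, x4 = -5, x5 = -1.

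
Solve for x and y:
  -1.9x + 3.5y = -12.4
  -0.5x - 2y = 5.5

x = 1, y = -3

Row-reduce the augmented matrix:
R1 ← R1 / (-19/10).
R2 ← R2 + 1/2·R1.
R2 ← R2 / (-111/38).
R1 ← R1 + 35/19·R2.
Reading off the reduced rows gives x = 1, y = -3.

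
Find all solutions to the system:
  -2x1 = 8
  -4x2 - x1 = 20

x1 = -4, x2 = -4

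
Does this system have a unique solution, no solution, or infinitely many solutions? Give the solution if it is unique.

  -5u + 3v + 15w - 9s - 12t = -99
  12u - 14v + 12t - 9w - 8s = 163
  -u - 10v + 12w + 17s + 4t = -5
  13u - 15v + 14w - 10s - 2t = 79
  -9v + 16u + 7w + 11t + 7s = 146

Row-reduce the augmented matrix:
R1 ← R1 / (-5).
R2 ← R2 − 12·R1.
R3 ← R3 + 1·R1.
R4 ← R4 − 13·R1.
R5 ← R5 − 16·R1.
R2 ← R2 / (-34/5).
R1 ← R1 + 3/5·R2.
R3 ← R3 + 53/5·R2.
R4 ← R4 + 36/5·R2.
R5 ← R5 − 3/5·R2.
R3 ← R3 / (-1125/34).
R1 ← R1 + 183/34·R3.
R2 ← R2 + 135/34·R3.
R4 ← R4 − 415/17·R3.
R5 ← R5 − 1951/34·R3.
R4 ← R4 / (3439/75).
R1 ← R1 + 769/125·R4.
R2 ← R2 + 86/25·R4.
R3 ← R3 + 736/375·R4.
R5 ← R5 − 33079/375·R4.
R5 ← R5 / (9981/905).
R1 ← R1 + 4482/17195·R5.
R2 ← R2 + 8176/10317·R5.
R3 ← R3 + 31748/51585·R5.
R4 ← R4 − 1942/10317·R5.
Reading off the reduced rows gives u = 6, v = -1, w = -1, s = -1, t = 5.

u = 6, v = -1, w = -1, s = -1, t = 5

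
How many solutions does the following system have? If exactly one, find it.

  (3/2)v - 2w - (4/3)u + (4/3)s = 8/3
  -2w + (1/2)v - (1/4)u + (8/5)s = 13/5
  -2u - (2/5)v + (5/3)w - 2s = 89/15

infinitely many solutions

Row-reduce:
R1 ← R1 / (-4/3).
R2 ← R2 + 1/4·R1.
R3 ← R3 + 2·R1.
R2 ← R2 / (7/32).
R1 ← R1 + 9/8·R2.
R3 ← R3 + 53/20·R2.
R3 ← R3 / (-1577/105).
R1 ← R1 + 48/7·R3.
R2 ← R2 + 52/7·R3.
Rank is 3 with 4 unknowns, leaving s free.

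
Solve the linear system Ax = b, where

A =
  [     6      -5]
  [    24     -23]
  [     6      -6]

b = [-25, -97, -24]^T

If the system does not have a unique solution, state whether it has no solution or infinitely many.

x_1 = -5, x_2 = -1

Row-reduce the augmented matrix:
R1 ← R1 / (6).
R2 ← R2 − 24·R1.
R3 ← R3 − 6·R1.
R2 ← R2 / (-3).
R1 ← R1 + 5/6·R2.
R3 ← R3 + 1·R2.
R3 reduces to 0 = 0, so the extra equation is consistent.
Reading off the reduced rows gives x_1 = -5, x_2 = -1.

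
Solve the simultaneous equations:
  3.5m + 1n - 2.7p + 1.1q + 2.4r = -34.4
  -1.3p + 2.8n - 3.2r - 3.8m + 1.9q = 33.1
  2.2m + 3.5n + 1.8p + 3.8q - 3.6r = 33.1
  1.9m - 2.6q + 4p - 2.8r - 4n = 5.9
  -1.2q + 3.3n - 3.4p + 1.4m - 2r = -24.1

Row-reduce the augmented matrix:
R1 ← R1 / (7/2).
R2 ← R2 + 19/5·R1.
R3 ← R3 − 11/5·R1.
R4 ← R4 − 19/10·R1.
R5 ← R5 − 7/5·R1.
R2 ← R2 / (136/35).
R1 ← R1 − 2/7·R2.
R3 ← R3 − 201/70·R2.
R4 ← R4 + 159/35·R2.
R5 ← R5 − 29/10·R2.
R3 ← R3 / (90087/13600).
R1 ← R1 + 313/680·R3.
R2 ← R2 + 1481/1360·R3.
R4 ← R4 − 3527/6800·R3.
R5 ← R5 − 11397/13600·R3.
R4 ← R4 / (32078/90087).
R1 ← R1 − 12962/90087·R4.
R2 ← R2 − 83912/90087·R4.
R3 ← R3 − 11179/90087·R4.
R5 ← R5 + 608587/150145·R4.
R5 ← R5 / (-21001707/400975).
R1 ← R1 − 176094/80195·R5.
R2 ← R2 − 855924/80195·R5.
R3 ← R3 − 67333/80195·R5.
R4 ← R4 + 998169/80195·R5.
Reading off the reduced rows gives m = -5, n = 1, p = 6, q = 5, r = -3.

m = -5, n = 1, p = 6, q = 5, r = -3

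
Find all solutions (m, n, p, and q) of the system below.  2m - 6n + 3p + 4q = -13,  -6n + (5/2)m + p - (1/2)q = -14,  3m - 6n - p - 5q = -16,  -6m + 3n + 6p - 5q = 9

no solution

Row-reduce:
R1 ← R1 / (2).
R2 ← R2 − 5/2·R1.
R3 ← R3 − 3·R1.
R4 ← R4 + 6·R1.
R2 ← R2 / (3/2).
R1 ← R1 + 3·R2.
R3 ← R3 − 3·R2.
R4 ← R4 + 15·R2.
Swap R3 and R4.
R3 ← R3 / (-25/2).
R1 ← R1 + 4·R3.
R2 ← R2 + 11/6·R3.
Row 4 reduces to 0 = -1, a contradiction. The system is inconsistent.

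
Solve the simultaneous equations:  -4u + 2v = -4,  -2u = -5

Row-reduce the augmented matrix:
R1 ← R1 / (-4).
R2 ← R2 + 2·R1.
R2 ← R2 / (-1).
R1 ← R1 + 1/2·R2.
Reading off the reduced rows gives u = 5/2, v = 3.

u = 5/2, v = 3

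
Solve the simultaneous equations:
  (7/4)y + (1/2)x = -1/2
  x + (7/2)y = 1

no solution

Row-reduce:
R1 ← R1 / (1/2).
R2 ← R2 − 1·R1.
Row 2 reduces to 0 = 2, a contradiction. The system is inconsistent.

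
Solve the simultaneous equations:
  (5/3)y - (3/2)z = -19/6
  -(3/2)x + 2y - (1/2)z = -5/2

Row-reduce:
Swap R1 and R2.
R1 ← R1 / (-3/2).
R2 ← R2 / (5/3).
R1 ← R1 + 4/3·R2.
Rank is 2 with 3 unknowns, leaving z free.

infinitely many solutions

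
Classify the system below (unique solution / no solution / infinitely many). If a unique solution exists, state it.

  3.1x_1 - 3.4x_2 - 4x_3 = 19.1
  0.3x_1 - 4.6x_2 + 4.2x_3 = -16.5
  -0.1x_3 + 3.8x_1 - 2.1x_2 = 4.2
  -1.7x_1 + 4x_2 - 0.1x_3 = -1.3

Row-reduce the augmented matrix:
R1 ← R1 / (31/10).
R2 ← R2 − 3/10·R1.
R3 ← R3 − 19/5·R1.
R4 ← R4 + 17/10·R1.
R2 ← R2 / (-662/155).
R1 ← R1 + 34/31·R2.
R3 ← R3 − 641/310·R2.
R4 ← R4 − 331/155·R2.
R3 ← R3 / (46499/6620).
R1 ← R1 + 817/331·R3.
R2 ← R2 + 711/662·R3.
R4 reduces to 0 = 0, so the extra equation is consistent.
Reading off the reduced rows gives x_1 = 1, x_2 = 0, x_3 = -4.

x_1 = 1, x_2 = 0, x_3 = -4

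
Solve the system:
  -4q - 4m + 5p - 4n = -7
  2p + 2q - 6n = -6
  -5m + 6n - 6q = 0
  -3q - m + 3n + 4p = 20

m = 0, n = 4, p = 5, q = 4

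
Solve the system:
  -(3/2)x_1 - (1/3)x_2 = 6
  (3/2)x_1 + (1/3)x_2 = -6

Row-reduce:
R1 ← R1 / (-3/2).
R2 ← R2 − 3/2·R1.
Rank is 1 with 2 unknowns, leaving x_2 free.

infinitely many solutions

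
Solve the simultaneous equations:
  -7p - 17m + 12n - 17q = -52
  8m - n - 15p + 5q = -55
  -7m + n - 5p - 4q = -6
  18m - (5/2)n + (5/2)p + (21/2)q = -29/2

no solution

Row-reduce:
R1 ← R1 / (-17).
R2 ← R2 − 8·R1.
R3 ← R3 + 7·R1.
R4 ← R4 − 18·R1.
R2 ← R2 / (79/17).
R1 ← R1 + 12/17·R2.
R3 ← R3 + 67/17·R2.
R4 ← R4 − 347/34·R2.
R3 ← R3 / (-1393/79).
R1 ← R1 + 187/79·R3.
R2 ← R2 + 311/79·R3.
R4 ← R4 − 2786/79·R3.
Row 4 reduces to 0 = 1, a contradiction. The system is inconsistent.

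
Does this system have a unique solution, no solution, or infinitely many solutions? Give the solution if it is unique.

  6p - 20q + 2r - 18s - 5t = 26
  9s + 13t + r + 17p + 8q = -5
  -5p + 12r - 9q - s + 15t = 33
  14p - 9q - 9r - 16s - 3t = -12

infinitely many solutions

Row-reduce:
R1 ← R1 / (6).
R2 ← R2 − 17·R1.
R3 ← R3 + 5·R1.
R4 ← R4 − 14·R1.
R2 ← R2 / (194/3).
R1 ← R1 + 10/3·R2.
R3 ← R3 + 77/3·R2.
R4 ← R4 − 113/3·R2.
R3 ← R3 / (1146/97).
R1 ← R1 − 9/97·R3.
R2 ← R2 + 7/97·R3.
R4 ← R4 + 1062/97·R3.
R4 ← R4 / (-326/191).
R1 ← R1 − 6/191·R4.
R2 ← R2 − 559/573·R4.
R3 ← R3 − 379/573·R4.
Rank is 4 with 5 unknowns, leaving t free.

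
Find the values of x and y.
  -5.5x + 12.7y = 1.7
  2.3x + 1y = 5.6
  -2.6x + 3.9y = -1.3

Row-reduce the augmented matrix:
R1 ← R1 / (-11/2).
R2 ← R2 − 23/10·R1.
R3 ← R3 + 13/5·R1.
R2 ← R2 / (3471/550).
R1 ← R1 + 127/55·R2.
R3 ← R3 + 1157/550·R2.
R3 reduces to 0 = 0, so the extra equation is consistent.
Reading off the reduced rows gives x = 2, y = 1.

x = 2, y = 1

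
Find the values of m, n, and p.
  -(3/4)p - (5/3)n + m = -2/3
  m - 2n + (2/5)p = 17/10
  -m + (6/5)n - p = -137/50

Row-reduce the augmented matrix:
R2 ← R2 − 1·R1.
R3 ← R3 + 1·R1.
R2 ← R2 / (-1/3).
R1 ← R1 + 5/3·R2.
R3 ← R3 + 7/15·R2.
R3 ← R3 / (-84/25).
R1 ← R1 + 13/2·R3.
R2 ← R2 + 69/20·R3.
Reading off the reduced rows gives m = 1/2, n = -1/5, p = 2.

m = 1/2, n = -1/5, p = 2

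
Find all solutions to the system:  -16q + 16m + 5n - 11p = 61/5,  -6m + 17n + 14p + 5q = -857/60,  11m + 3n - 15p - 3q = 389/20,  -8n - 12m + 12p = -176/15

m = -9/5, n = 2/3, p = -7/3, q = -3/4

Row-reduce the augmented matrix:
R1 ← R1 / (16).
R2 ← R2 + 6·R1.
R3 ← R3 − 11·R1.
R4 ← R4 + 12·R1.
R2 ← R2 / (151/8).
R1 ← R1 − 5/16·R2.
R3 ← R3 + 7/16·R2.
R4 ← R4 + 17/4·R2.
R3 ← R3 / (-2177/302).
R1 ← R1 + 257/302·R3.
R2 ← R2 − 79/151·R3.
R4 ← R4 − 902/151·R3.
R4 ← R4 / (-12224/2177).
R1 ← R1 + 4191/2177·R4.
R2 ← R2 − 1145/2177·R4.
R3 ← R3 + 2409/2177·R4.
Reading off the reduced rows gives m = -9/5, n = 2/3, p = -7/3, q = -3/4.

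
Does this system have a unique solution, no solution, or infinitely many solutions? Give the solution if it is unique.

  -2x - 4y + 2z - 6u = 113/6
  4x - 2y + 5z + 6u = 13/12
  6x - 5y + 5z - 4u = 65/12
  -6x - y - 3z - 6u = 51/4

x = -8/3, y = -1, z = 11/4, u = -2/3

Row-reduce the augmented matrix:
R1 ← R1 / (-2).
R2 ← R2 − 4·R1.
R3 ← R3 − 6·R1.
R4 ← R4 + 6·R1.
R2 ← R2 / (-10).
R1 ← R1 − 2·R2.
R3 ← R3 + 17·R2.
R4 ← R4 − 11·R2.
R3 ← R3 / (-43/10).
R1 ← R1 − 4/5·R3.
R2 ← R2 + 9/10·R3.
R4 ← R4 − 9/10·R3.
R4 ← R4 / (126/43).
R1 ← R1 + 17/43·R4.
R2 ← R2 − 132/43·R4.
R3 ← R3 − 118/43·R4.
Reading off the reduced rows gives x = -8/3, y = -1, z = 11/4, u = -2/3.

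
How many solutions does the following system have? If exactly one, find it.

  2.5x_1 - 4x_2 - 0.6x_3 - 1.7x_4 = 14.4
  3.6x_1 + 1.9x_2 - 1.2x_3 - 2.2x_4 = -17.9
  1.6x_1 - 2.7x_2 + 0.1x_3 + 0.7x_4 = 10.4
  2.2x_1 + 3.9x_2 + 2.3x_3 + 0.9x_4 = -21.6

Row-reduce the augmented matrix:
R1 ← R1 / (5/2).
R2 ← R2 − 18/5·R1.
R3 ← R3 − 8/5·R1.
R4 ← R4 − 11/5·R1.
R2 ← R2 / (383/50).
R1 ← R1 + 8/5·R2.
R3 ← R3 + 7/50·R2.
R4 ← R4 − 371/50·R2.
R3 ← R3 / (9151/19150).
R1 ← R1 + 594/1915·R3.
R2 ← R2 + 84/1915·R3.
R4 ← R4 − 60389/19150·R3.
R4 ← R4 / (-442609/45755).
R1 ← R1 − 4899/9151·R4.
R2 ← R2 − 1802/9151·R4.
R3 ← R3 − 34327/9151·R4.
Reading off the reduced rows gives x_1 = -2, x_2 = -5, x_3 = 1, x_4 = 0.

x_1 = -2, x_2 = -5, x_3 = 1, x_4 = 0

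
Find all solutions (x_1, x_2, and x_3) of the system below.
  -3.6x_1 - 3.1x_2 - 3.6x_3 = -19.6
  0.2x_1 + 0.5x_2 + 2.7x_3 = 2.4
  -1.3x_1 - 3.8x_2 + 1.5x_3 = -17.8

x_1 = 2, x_2 = 4, x_3 = 0

Row-reduce the augmented matrix:
R1 ← R1 / (-18/5).
R2 ← R2 − 1/5·R1.
R3 ← R3 + 13/10·R1.
R2 ← R2 / (59/180).
R1 ← R1 − 31/36·R2.
R3 ← R3 + 193/72·R2.
R3 ← R3 / (27429/1180).
R1 ← R1 + 657/118·R3.
R2 ← R2 − 450/59·R3.
Reading off the reduced rows gives x_1 = 2, x_2 = 4, x_3 = 0.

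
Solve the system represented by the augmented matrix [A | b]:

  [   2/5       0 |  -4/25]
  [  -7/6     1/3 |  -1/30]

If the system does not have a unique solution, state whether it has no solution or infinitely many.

x_1 = -2/5, x_2 = -3/2

Row-reduce the augmented matrix:
R1 ← R1 / (2/5).
R2 ← R2 + 7/6·R1.
R2 ← R2 / (1/3).
Reading off the reduced rows gives x_1 = -2/5, x_2 = -3/2.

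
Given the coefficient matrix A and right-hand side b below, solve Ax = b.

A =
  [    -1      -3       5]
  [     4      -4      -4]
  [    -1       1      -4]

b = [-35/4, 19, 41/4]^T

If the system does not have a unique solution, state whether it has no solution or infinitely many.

Row-reduce the augmented matrix:
R1 ← R1 / (-1).
R2 ← R2 − 4·R1.
R3 ← R3 + 1·R1.
R2 ← R2 / (-16).
R1 ← R1 − 3·R2.
R3 ← R3 − 4·R2.
R3 ← R3 / (-5).
R1 ← R1 + 2·R3.
R2 ← R2 + 1·R3.
Reading off the reduced rows gives x_1 = -1/4, x_2 = -2, x_3 = -3.

x_1 = -1/4, x_2 = -2, x_3 = -3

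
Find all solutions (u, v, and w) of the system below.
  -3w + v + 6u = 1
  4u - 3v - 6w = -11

Row-reduce:
R1 ← R1 / (6).
R2 ← R2 − 4·R1.
R2 ← R2 / (-11/3).
R1 ← R1 − 1/6·R2.
Rank is 2 with 3 unknowns, leaving w free.

infinitely many solutions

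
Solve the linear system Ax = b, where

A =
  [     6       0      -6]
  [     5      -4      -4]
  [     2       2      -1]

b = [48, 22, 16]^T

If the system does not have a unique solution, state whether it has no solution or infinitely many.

x_1 = 2, x_2 = 3, x_3 = -6

Row-reduce the augmented matrix:
R1 ← R1 / (6).
R2 ← R2 − 5·R1.
R3 ← R3 − 2·R1.
R2 ← R2 / (-4).
R3 ← R3 − 2·R2.
R3 ← R3 / (3/2).
R1 ← R1 + 1·R3.
R2 ← R2 + 1/4·R3.
Reading off the reduced rows gives x_1 = 2, x_2 = 3, x_3 = -6.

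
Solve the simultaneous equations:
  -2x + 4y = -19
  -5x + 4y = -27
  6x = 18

Row-reduce:
R1 ← R1 / (-2).
R2 ← R2 + 5·R1.
R3 ← R3 − 6·R1.
R2 ← R2 / (-6).
R1 ← R1 + 2·R2.
R3 ← R3 − 12·R2.
Row 3 reduces to 0 = 2, a contradiction. The system is inconsistent.

no solution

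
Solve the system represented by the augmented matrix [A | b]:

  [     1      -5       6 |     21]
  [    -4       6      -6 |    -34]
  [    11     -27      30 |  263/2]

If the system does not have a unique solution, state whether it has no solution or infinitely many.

no solution

Row-reduce:
R2 ← R2 + 4·R1.
R3 ← R3 − 11·R1.
R2 ← R2 / (-14).
R1 ← R1 + 5·R2.
R3 ← R3 − 28·R2.
Row 3 reduces to 0 = 1/2, a contradiction. The system is inconsistent.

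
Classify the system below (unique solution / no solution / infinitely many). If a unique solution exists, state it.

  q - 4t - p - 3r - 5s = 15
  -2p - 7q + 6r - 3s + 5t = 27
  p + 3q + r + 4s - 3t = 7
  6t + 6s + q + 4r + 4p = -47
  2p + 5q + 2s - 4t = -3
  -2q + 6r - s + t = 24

p = -6, q = -3, r = 4, s = 0, t = -6

Row-reduce the augmented matrix:
R1 ← R1 / (-1).
R2 ← R2 + 2·R1.
R3 ← R3 − 1·R1.
R4 ← R4 − 4·R1.
R5 ← R5 − 2·R1.
R2 ← R2 / (-9).
R1 ← R1 + 1·R2.
R3 ← R3 − 4·R2.
R4 ← R4 − 5·R2.
R5 ← R5 − 7·R2.
R6 ← R6 + 2·R2.
R3 ← R3 / (10/3).
R1 ← R1 − 5/3·R3.
R2 ← R2 + 4/3·R3.
R4 ← R4 + 4/3·R3.
R5 ← R5 − 10/3·R3.
R6 ← R6 − 10/3·R3.
R4 ← R4 / (-139/15).
R1 ← R1 − 19/6·R4.
R2 ← R2 − 1/15·R4.
R3 ← R3 − 19/30·R4.
R5 ← R5 + 14/3·R4.
R6 ← R6 + 14/3·R4.
R5 ← R5 / (136/139).
R1 ← R1 − 285/139·R5.
R2 ← R2 + 272/139·R5.
R3 ← R3 + 82/139·R5.
R4 ← R4 − 49/139·R5.
R6 ← R6 − 136/139·R5.
R6 reduces to 0 = 0, so the extra equation is consistent.
Reading off the reduced rows gives p = -6, q = -3, r = 4, s = 0, t = -6.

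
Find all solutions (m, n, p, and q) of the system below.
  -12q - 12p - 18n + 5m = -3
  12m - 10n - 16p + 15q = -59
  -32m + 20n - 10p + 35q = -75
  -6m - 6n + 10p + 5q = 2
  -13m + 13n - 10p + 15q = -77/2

m = 0, n = 1/2, p = 3/2, q = -2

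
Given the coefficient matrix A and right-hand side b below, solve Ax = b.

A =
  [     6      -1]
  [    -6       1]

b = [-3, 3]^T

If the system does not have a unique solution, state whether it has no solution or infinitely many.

Row-reduce:
R1 ← R1 / (6).
R2 ← R2 + 6·R1.
Rank is 1 with 2 unknowns, leaving x_2 free.

infinitely many solutions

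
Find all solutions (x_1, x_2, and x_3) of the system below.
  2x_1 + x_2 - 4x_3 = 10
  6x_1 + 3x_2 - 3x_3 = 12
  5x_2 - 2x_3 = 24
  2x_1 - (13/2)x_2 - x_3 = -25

no solution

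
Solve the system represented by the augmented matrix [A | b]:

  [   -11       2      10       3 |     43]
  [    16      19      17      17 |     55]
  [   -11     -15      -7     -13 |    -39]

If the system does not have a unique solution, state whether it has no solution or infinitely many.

Row-reduce:
R1 ← R1 / (-11).
R2 ← R2 − 16·R1.
R3 ← R3 + 11·R1.
R2 ← R2 / (241/11).
R1 ← R1 + 2/11·R2.
R3 ← R3 + 17·R2.
R3 ← R3 / (1802/241).
R1 ← R1 + 156/241·R3.
R2 ← R2 − 347/241·R3.
Rank is 3 with 4 unknowns, leaving x_4 free.

infinitely many solutions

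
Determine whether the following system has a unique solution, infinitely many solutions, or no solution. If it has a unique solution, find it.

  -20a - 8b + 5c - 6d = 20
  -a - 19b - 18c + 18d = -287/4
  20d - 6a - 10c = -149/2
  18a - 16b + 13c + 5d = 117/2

a = 3/4, b = -1, c = 3, d = -2

Row-reduce the augmented matrix:
R1 ← R1 / (-20).
R2 ← R2 + 1·R1.
R3 ← R3 + 6·R1.
R4 ← R4 − 18·R1.
R2 ← R2 / (-93/5).
R1 ← R1 − 2/5·R2.
R3 ← R3 − 12/5·R2.
R4 ← R4 + 116/5·R2.
R3 ← R3 / (-859/62).
R1 ← R1 + 239/372·R3.
R2 ← R2 − 365/372·R3.
R4 ← R4 − 7489/186·R3.
R4 ← R4 / (121091/2577).
R1 ← R1 + 1100/2577·R4.
R2 ← R2 − 1874/2577·R4.
R3 ← R3 + 1498/859·R4.
Reading off the reduced rows gives a = 3/4, b = -1, c = 3, d = -2.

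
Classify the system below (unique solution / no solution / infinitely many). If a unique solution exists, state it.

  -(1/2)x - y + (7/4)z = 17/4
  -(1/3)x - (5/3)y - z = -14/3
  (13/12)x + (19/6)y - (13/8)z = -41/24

infinitely many solutions

Row-reduce:
R1 ← R1 / (-1/2).
R2 ← R2 + 1/3·R1.
R3 ← R3 − 13/12·R1.
R2 ← R2 / (-1).
R1 ← R1 − 2·R2.
R3 ← R3 − 1·R2.
Rank is 2 with 3 unknowns, leaving z free.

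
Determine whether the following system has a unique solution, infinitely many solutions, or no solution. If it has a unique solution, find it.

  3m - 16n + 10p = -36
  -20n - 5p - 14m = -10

infinitely many solutions

Row-reduce:
R1 ← R1 / (3).
R2 ← R2 + 14·R1.
R2 ← R2 / (-284/3).
R1 ← R1 + 16/3·R2.
Rank is 2 with 3 unknowns, leaving p free.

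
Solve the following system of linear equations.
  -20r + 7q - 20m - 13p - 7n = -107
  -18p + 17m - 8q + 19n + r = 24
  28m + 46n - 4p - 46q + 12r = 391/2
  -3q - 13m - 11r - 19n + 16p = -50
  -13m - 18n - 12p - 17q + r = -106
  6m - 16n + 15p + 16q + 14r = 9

no solution

Row-reduce:
R1 ← R1 / (-20).
R2 ← R2 − 17·R1.
R3 ← R3 − 28·R1.
R4 ← R4 + 13·R1.
R5 ← R5 + 13·R1.
R6 ← R6 − 6·R1.
R2 ← R2 / (261/20).
R1 ← R1 − 7/20·R2.
R3 ← R3 − 181/5·R2.
R4 ← R4 + 289/20·R2.
R5 ← R5 + 269/20·R2.
R6 ← R6 + 181/10·R2.
R3 ← R3 / (15238/261).
R1 ← R1 − 373/261·R3.
R2 ← R2 + 581/261·R3.
R4 ← R4 + 2014/261·R3.
R5 ← R5 + 8741/261·R3.
R6 ← R6 + 7619/261·R3.
R4 ← R4 / (-5555/401).
R1 ← R1 − 3443/7619·R4.
R2 ← R2 + 10061/7619·R4.
R3 ← R3 + 3982/7619·R4.
R5 ← R5 + 313646/7619·R4.
R5 ← R5 / (5208378/105545).
R1 ← R1 − 3301/9595·R5.
R2 ← R2 − 105198/105545·R5.
R3 ← R3 − 8996/9595·R5.
R4 ← R4 − 4798/5555·R5.
Row 6 reduces to 0 = -1/4, a contradiction. The system is inconsistent.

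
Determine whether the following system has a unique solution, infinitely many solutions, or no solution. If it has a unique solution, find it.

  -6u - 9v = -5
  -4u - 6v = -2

Row-reduce:
R1 ← R1 / (-6).
R2 ← R2 + 4·R1.
Row 2 reduces to 0 = 4/3, a contradiction. The system is inconsistent.

no solution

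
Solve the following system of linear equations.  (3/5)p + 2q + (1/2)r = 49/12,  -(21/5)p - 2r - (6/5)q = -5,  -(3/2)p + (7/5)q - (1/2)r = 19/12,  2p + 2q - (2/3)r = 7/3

p = 0, q = 5/3, r = 3/2

Row-reduce the augmented matrix:
R1 ← R1 / (3/5).
R2 ← R2 + 21/5·R1.
R3 ← R3 + 3/2·R1.
R4 ← R4 − 2·R1.
R2 ← R2 / (64/5).
R1 ← R1 − 10/3·R2.
R3 ← R3 − 32/5·R2.
R4 ← R4 + 14/3·R2.
Swap R3 and R4.
R3 ← R3 / (-343/192).
R1 ← R1 − 85/192·R3.
R2 ← R2 − 15/128·R3.
R4 reduces to 0 = 0, so the extra equation is consistent.
Reading off the reduced rows gives p = 0, q = 5/3, r = 3/2.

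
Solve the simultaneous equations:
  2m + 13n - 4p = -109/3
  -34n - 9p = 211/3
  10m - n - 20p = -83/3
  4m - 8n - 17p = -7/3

Row-reduce the augmented matrix:
R1 ← R1 / (2).
R3 ← R3 − 10·R1.
R4 ← R4 − 4·R1.
R2 ← R2 / (-34).
R1 ← R1 − 13/2·R2.
R3 ← R3 + 66·R2.
R4 ← R4 + 34·R2.
R3 ← R3 / (297/17).
R1 ← R1 + 253/68·R3.
R2 ← R2 − 9/34·R3.
R4 reduces to 0 = 0, so the extra equation is consistent.
Reading off the reduced rows gives m = -1, n = -7/3, p = 1.

m = -1, n = -7/3, p = 1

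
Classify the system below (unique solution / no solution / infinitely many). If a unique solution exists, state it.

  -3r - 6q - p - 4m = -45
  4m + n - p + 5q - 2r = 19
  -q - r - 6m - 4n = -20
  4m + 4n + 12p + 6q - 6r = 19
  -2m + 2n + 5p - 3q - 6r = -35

Row-reduce:
R1 ← R1 / (-4).
R2 ← R2 − 4·R1.
R3 ← R3 + 6·R1.
R4 ← R4 − 4·R1.
R5 ← R5 + 2·R1.
R3 ← R3 + 4·R2.
R4 ← R4 − 4·R2.
R5 ← R5 − 2·R2.
R3 ← R3 / (-13/2).
R1 ← R1 − 1/4·R3.
R2 ← R2 + 2·R3.
R4 ← R4 − 19·R3.
R5 ← R5 − 19/2·R3.
R4 ← R4 / (204/13).
R1 ← R1 − 43/26·R4.
R2 ← R2 + 29/13·R4.
R3 ← R3 + 8/13·R4.
R5 ← R5 − 102/13·R4.
Row 5 reduces to 0 = 1/2, a contradiction. The system is inconsistent.

no solution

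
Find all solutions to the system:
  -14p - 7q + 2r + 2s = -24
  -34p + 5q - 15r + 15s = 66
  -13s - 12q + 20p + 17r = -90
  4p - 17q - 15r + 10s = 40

infinitely many solutions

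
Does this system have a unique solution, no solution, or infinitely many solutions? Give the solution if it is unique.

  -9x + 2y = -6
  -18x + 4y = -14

no solution

Row-reduce:
R1 ← R1 / (-9).
R2 ← R2 + 18·R1.
Row 2 reduces to 0 = -2, a contradiction. The system is inconsistent.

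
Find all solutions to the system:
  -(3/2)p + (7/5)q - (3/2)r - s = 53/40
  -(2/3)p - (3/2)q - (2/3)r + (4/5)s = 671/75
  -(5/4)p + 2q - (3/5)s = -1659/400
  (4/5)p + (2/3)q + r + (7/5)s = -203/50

p = -9/4, q = -3, r = -5/2, s = 8/5

Row-reduce the augmented matrix:
R1 ← R1 / (-3/2).
R2 ← R2 + 2/3·R1.
R3 ← R3 + 5/4·R1.
R4 ← R4 − 4/5·R1.
R2 ← R2 / (-191/90).
R1 ← R1 + 14/15·R2.
R3 ← R3 − 5/6·R2.
R4 ← R4 − 106/75·R2.
R3 ← R3 / (5/4).
R1 ← R1 − 1·R3.
R4 ← R4 − 1/5·R3.
R4 ← R4 / (113161/71625).
R1 ← R1 + 2188/4775·R4.
R2 ← R2 + 112/191·R4.
R3 ← R3 − 2758/4775·R4.
Reading off the reduced rows gives p = -9/4, q = -3, r = -5/2, s = 8/5.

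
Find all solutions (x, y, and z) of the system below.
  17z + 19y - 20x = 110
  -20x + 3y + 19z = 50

Row-reduce:
R1 ← R1 / (-20).
R2 ← R2 + 20·R1.
R2 ← R2 / (-16).
R1 ← R1 + 19/20·R2.
Rank is 2 with 3 unknowns, leaving z free.

infinitely many solutions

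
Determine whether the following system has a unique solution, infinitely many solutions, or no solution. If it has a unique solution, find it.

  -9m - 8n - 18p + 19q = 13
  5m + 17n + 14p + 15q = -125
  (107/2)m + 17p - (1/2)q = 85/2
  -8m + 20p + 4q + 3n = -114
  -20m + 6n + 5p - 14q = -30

Row-reduce:
R1 ← R1 / (-9).
R2 ← R2 − 5·R1.
R3 ← R3 − 107/2·R1.
R4 ← R4 + 8·R1.
R5 ← R5 + 20·R1.
R2 ← R2 / (113/9).
R1 ← R1 − 8/9·R2.
R3 ← R3 + 428/9·R2.
R4 ← R4 − 91/9·R2.
R5 ← R5 − 214/9·R2.
R3 ← R3 / (-8458/113).
R1 ← R1 − 194/113·R3.
R2 ← R2 − 36/113·R3.
R4 ← R4 − 3704/113·R3.
R5 ← R5 − 4229/113·R3.
R4 ← R4 / (245970/4229).
R1 ← R1 − 3717/4229·R4.
R2 ← R2 − 12374/4229·R4.
R3 ← R3 + 11822/4229·R4.
Row 5 reduces to 0 = 1, a contradiction. The system is inconsistent.

no solution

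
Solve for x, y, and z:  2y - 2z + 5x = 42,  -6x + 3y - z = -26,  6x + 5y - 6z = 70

Row-reduce the augmented matrix:
R1 ← R1 / (5).
R2 ← R2 + 6·R1.
R3 ← R3 − 6·R1.
R2 ← R2 / (27/5).
R1 ← R1 − 2/5·R2.
R3 ← R3 − 13/5·R2.
R3 ← R3 / (-53/27).
R1 ← R1 + 4/27·R3.
R2 ← R2 + 17/27·R3.
Reading off the reduced rows gives x = 6, y = 2, z = -4.

x = 6, y = 2, z = -4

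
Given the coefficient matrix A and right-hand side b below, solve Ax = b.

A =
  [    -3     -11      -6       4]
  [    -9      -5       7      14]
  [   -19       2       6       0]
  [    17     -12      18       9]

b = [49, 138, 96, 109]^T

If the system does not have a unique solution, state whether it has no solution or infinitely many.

x_1 = -4, x_2 = -5, x_3 = 5, x_4 = 3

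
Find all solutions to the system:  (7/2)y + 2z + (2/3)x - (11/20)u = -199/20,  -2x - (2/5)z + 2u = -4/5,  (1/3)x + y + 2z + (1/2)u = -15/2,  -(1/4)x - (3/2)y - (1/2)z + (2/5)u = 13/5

no solution

Row-reduce:
R1 ← R1 / (2/3).
R2 ← R2 + 2·R1.
R3 ← R3 − 1/3·R1.
R4 ← R4 + 1/4·R1.
R2 ← R2 / (21/2).
R1 ← R1 − 21/4·R2.
R3 ← R3 + 3/4·R2.
R4 ← R4 + 3/16·R2.
R3 ← R3 / (7/5).
R1 ← R1 − 1/5·R3.
R2 ← R2 − 8/15·R3.
R4 ← R4 − 7/20·R3.
Row 4 reduces to 0 = -1/2, a contradiction. The system is inconsistent.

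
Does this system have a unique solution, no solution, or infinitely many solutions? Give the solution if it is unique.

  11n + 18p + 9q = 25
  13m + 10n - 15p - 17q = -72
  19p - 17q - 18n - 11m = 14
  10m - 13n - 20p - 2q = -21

Row-reduce the augmented matrix:
Swap R1 and R2.
R1 ← R1 / (13).
R3 ← R3 + 11·R1.
R4 ← R4 − 10·R1.
R2 ← R2 / (11).
R1 ← R1 − 10/13·R2.
R3 ← R3 + 124/13·R2.
R4 ← R4 + 269/13·R2.
R3 ← R3 / (3134/143).
R1 ← R1 + 345/143·R3.
R2 ← R2 − 18/11·R3.
R4 ← R4 − 3632/143·R3.
R4 ← R4 / (86709/1567).
R1 ← R1 + 7103/1567·R4.
R2 ← R2 − 4041/1567·R4.
R3 ← R3 + 1686/1567·R4.
Reading off the reduced rows gives m = -1, n = -1, p = 1, q = 2.

m = -1, n = -1, p = 1, q = 2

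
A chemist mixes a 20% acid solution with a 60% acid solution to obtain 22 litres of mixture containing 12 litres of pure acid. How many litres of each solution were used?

Let a = litres of solution A, b = litres of solution B.
  a + b = 22
  (1/5)a + (3/5)b = 12
From equation 1: a = 22 − b.
Substitute into equation 2 and solve: b = 19.
Then a = 3.

litres of solution A: 3, litres of solution B: 19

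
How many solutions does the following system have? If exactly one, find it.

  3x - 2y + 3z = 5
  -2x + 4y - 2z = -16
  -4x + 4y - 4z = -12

no solution

Row-reduce:
R1 ← R1 / (3).
R2 ← R2 + 2·R1.
R3 ← R3 + 4·R1.
R2 ← R2 / (8/3).
R1 ← R1 + 2/3·R2.
R3 ← R3 − 4/3·R2.
Row 3 reduces to 0 = 1, a contradiction. The system is inconsistent.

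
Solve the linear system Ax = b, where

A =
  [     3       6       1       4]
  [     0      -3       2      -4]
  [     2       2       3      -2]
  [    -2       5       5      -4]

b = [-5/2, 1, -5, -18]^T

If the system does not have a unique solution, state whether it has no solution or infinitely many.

x_1 = 1/2, x_2 = -3, x_3 = 2, x_4 = 3

Row-reduce the augmented matrix:
R1 ← R1 / (3).
R3 ← R3 − 2·R1.
R4 ← R4 + 2·R1.
R2 ← R2 / (-3).
R1 ← R1 − 2·R2.
R3 ← R3 + 2·R2.
R4 ← R4 − 9·R2.
R1 ← R1 − 5/3·R3.
R2 ← R2 + 2/3·R3.
R4 ← R4 − 35/3·R3.
R4 ← R4 / (10).
R1 ← R1 − 2·R4.
R3 ← R3 + 2·R4.
Reading off the reduced rows gives x_1 = 1/2, x_2 = -3, x_3 = 2, x_4 = 3.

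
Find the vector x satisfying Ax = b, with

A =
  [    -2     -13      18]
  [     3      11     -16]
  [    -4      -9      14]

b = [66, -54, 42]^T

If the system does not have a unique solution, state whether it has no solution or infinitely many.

infinitely many solutions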